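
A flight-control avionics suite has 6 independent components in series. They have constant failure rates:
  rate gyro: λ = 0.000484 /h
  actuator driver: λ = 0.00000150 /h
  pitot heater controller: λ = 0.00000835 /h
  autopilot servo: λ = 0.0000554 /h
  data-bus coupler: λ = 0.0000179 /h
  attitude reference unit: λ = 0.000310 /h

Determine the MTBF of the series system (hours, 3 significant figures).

Series of exponential components: λ_sys = Σ λ_i
λ_sys = 0.000484 + 0.00000150 + 0.00000835 + 0.0000554 + 0.0000179 + 0.000310 = 8.7715e-04 /h
MTBF = 1 / λ_sys = 1140 h

1140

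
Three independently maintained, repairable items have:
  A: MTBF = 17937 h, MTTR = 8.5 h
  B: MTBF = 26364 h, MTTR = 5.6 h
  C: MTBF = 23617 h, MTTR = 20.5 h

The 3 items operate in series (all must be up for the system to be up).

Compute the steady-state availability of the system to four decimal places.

A(A) = MTBF/(MTBF+MTTR) = 17937/(17937+8.5) = 0.999526
A(B) = MTBF/(MTBF+MTTR) = 26364/(26364+5.6) = 0.999788
A(C) = MTBF/(MTBF+MTTR) = 23617/(23617+20.5) = 0.999133
Series availability: 0.999526 × 0.999788 × 0.999133 = 0.9984

0.9984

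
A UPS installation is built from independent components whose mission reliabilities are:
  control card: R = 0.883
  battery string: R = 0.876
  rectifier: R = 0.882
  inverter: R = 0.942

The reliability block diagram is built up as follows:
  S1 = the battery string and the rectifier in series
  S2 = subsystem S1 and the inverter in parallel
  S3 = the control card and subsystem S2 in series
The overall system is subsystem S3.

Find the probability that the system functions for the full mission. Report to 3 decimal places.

0.871

Series (battery string and rectifier): 0.87600 × 0.88200 = 0.77263
Parallel ([0.77263] and inverter): 1 − (1 − 0.77263)(1 − 0.94200) = 0.98681
Series (control card and [0.98681]): 0.88300 × 0.98681 = 0.871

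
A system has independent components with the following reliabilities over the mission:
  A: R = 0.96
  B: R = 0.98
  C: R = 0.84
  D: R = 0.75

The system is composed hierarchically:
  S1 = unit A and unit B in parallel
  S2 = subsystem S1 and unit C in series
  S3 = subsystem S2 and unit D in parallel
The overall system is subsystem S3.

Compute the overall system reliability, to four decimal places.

0.9598

Parallel (A and B): 1 − (1 − 0.960000)(1 − 0.980000) = 0.999200
Series ([0.999200] and C): 0.999200 × 0.840000 = 0.839328
Parallel ([0.839328] and D): 1 − (1 − 0.839328)(1 − 0.750000) = 0.9598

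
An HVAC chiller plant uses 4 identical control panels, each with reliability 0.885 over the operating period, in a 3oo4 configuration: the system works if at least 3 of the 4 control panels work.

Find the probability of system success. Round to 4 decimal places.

0.9323

R = Σ_{i=3}^{4} C(4,i) p^i (1−p)^{4−i} with p = 0.885
C(4,3)·0.885^3·0.115^1 = 0.318851
C(4,4)·0.885^4·0.115^0 = 0.613441
Sum = 0.9323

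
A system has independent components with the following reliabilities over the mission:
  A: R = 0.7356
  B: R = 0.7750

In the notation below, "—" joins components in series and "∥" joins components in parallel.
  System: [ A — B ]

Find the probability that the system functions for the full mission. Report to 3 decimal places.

0.570

Series (A and B): 0.73560 × 0.77500 = 0.570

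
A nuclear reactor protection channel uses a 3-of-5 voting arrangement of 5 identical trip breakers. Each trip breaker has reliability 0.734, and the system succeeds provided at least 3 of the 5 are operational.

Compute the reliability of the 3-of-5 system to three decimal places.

0.879

R = Σ_{i=3}^{5} C(5,i) p^i (1−p)^{5−i} with p = 0.734
C(5,3)·0.734^3·0.266^2 = 0.27980
C(5,4)·0.734^4·0.266^1 = 0.38604
C(5,5)·0.734^5·0.266^0 = 0.21305
Sum = 0.879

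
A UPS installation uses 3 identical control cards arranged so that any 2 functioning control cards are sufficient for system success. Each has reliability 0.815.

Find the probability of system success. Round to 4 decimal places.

R = Σ_{i=2}^{3} C(3,i) p^i (1−p)^{3−i} with p = 0.815
C(3,2)·0.815^2·0.185^1 = 0.368645
C(3,3)·0.815^3·0.185^0 = 0.541343
Sum = 0.9100

0.9100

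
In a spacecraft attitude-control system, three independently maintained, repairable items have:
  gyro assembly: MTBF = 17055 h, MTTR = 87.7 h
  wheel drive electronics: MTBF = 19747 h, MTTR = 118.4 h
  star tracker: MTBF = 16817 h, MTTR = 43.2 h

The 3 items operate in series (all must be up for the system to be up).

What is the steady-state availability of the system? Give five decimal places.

0.98642

A(gyro assembly) = MTBF/(MTBF+MTTR) = 17055/(17055+87.7) = 0.994884
A(wheel drive electronics) = MTBF/(MTBF+MTTR) = 19747/(19747+118.4) = 0.994040
A(star tracker) = MTBF/(MTBF+MTTR) = 16817/(16817+43.2) = 0.997438
Series availability: 0.994884 × 0.994040 × 0.997438 = 0.98642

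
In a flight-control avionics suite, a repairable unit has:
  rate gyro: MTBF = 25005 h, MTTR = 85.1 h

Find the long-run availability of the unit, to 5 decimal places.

A(rate gyro) = MTBF/(MTBF+MTTR) = 25005/(25005+85.1) = 0.99661

0.99661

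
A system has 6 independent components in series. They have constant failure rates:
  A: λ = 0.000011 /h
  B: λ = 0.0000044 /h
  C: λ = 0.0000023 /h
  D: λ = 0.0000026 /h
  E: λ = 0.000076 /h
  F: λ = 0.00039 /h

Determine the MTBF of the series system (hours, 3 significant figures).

Series of exponential components: λ_sys = Σ λ_i
λ_sys = 0.000011 + 0.0000044 + 0.0000023 + 0.0000026 + 0.000076 + 0.00039 = 4.8630e-04 /h
MTBF = 1 / λ_sys = 2060 h

2060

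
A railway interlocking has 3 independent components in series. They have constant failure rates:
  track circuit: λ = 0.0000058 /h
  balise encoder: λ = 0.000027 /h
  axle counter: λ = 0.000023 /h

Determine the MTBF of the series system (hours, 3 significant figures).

17900

Series of exponential components: λ_sys = Σ λ_i
λ_sys = 0.0000058 + 0.000027 + 0.000023 = 5.5800e-05 /h
MTBF = 1 / λ_sys = 17900 h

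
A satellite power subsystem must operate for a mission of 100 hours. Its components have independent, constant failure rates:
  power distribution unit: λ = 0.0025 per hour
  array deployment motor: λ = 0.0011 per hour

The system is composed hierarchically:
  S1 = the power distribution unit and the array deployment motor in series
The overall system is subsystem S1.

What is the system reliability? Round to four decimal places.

R(power distribution unit) = exp(−0.0025 × 100) = 0.778801
R(array deployment motor) = exp(−0.0011 × 100) = 0.895834
Series (power distribution unit and array deployment motor): 0.778801 × 0.895834 = 0.6977

0.6977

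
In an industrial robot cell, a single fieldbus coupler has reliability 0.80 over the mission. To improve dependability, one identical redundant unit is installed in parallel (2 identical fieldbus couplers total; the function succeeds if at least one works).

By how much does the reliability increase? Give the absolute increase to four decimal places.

0.1600

R_before = 0.80
R_after = 1 − (1 − 0.80)^2 = 0.9600
ΔR = 0.9600 − 0.80 = 0.1600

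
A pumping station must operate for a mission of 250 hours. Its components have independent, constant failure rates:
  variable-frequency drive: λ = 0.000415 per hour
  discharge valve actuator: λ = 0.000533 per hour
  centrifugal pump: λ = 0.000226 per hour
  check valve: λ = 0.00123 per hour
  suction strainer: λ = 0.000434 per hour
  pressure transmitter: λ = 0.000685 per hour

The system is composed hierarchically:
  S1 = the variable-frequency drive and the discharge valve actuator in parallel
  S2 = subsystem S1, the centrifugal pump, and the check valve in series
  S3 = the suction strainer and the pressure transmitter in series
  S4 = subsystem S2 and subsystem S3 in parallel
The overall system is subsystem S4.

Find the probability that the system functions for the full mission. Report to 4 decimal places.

R(variable-frequency drive) = exp(−0.000415 × 250) = 0.901451
R(discharge valve actuator) = exp(−0.000533 × 250) = 0.875246
R(centrifugal pump) = exp(−0.000226 × 250) = 0.945066
R(check valve) = exp(−0.00123 × 250) = 0.735283
R(suction strainer) = exp(−0.000434 × 250) = 0.897179
R(pressure transmitter) = exp(−0.000685 × 250) = 0.842611
Parallel (variable-frequency drive and discharge valve actuator): 1 − (1 − 0.901451)(1 − 0.875246) = 0.987706
Series ([0.987706], centrifugal pump, and check valve): 0.987706 × 0.945066 × 0.735283 = 0.686348
Series (suction strainer and pressure transmitter): 0.897179 × 0.842611 = 0.755973
Parallel ([0.686348] and [0.755973]): 1 − (1 − 0.686348)(1 − 0.755973) = 0.9235

0.9235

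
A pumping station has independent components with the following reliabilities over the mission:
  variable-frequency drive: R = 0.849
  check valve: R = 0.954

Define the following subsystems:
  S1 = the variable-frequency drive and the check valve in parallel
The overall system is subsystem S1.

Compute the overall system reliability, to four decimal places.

0.9931

Parallel (variable-frequency drive and check valve): 1 − (1 − 0.849000)(1 − 0.954000) = 0.9931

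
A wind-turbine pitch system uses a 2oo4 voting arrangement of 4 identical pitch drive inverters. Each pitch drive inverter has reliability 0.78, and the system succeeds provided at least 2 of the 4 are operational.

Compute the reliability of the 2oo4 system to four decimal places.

0.9644

R = Σ_{i=2}^{4} C(4,i) p^i (1−p)^{4−i} with p = 0.78
C(4,2)·0.78^2·0.22^2 = 0.176679
C(4,3)·0.78^3·0.22^1 = 0.417606
C(4,4)·0.78^4·0.22^0 = 0.370151
Sum = 0.9644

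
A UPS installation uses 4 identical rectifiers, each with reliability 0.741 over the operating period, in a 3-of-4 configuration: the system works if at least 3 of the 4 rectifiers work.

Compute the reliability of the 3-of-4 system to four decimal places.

R = Σ_{i=3}^{4} C(4,i) p^i (1−p)^{4−i} with p = 0.741
C(4,3)·0.741^3·0.259^1 = 0.421516
C(4,4)·0.741^4·0.259^0 = 0.301490
Sum = 0.7230

0.7230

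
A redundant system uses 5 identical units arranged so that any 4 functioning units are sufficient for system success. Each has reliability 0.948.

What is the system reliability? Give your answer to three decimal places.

R = Σ_{i=4}^{5} C(5,i) p^i (1−p)^{5−i} with p = 0.948
C(5,4)·0.948^4·0.052^1 = 0.20999
C(5,5)·0.948^5·0.052^0 = 0.76567
Sum = 0.976

0.976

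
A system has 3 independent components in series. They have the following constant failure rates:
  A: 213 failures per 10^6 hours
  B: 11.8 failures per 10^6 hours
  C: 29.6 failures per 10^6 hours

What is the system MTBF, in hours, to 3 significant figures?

Series of exponential components: λ_sys = Σ λ_i
λ_sys = 0.000213 + 0.0000118 + 0.0000296 = 2.5440e-04 /h
MTBF = 1 / λ_sys = 3930 h

3930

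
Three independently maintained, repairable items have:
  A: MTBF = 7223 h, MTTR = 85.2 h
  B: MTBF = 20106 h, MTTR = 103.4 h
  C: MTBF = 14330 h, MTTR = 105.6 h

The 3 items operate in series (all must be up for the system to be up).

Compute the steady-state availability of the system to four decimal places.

A(A) = MTBF/(MTBF+MTTR) = 7223/(7223+85.2) = 0.988342
A(B) = MTBF/(MTBF+MTTR) = 20106/(20106+103.4) = 0.994884
A(C) = MTBF/(MTBF+MTTR) = 14330/(14330+105.6) = 0.992685
Series availability: 0.988342 × 0.994884 × 0.992685 = 0.9761

0.9761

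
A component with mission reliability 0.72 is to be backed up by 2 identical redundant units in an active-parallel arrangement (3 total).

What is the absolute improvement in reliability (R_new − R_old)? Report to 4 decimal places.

R_before = 0.72
R_after = 1 − (1 − 0.72)^3 = 0.9780
ΔR = 0.9780 − 0.72 = 0.2580

0.2580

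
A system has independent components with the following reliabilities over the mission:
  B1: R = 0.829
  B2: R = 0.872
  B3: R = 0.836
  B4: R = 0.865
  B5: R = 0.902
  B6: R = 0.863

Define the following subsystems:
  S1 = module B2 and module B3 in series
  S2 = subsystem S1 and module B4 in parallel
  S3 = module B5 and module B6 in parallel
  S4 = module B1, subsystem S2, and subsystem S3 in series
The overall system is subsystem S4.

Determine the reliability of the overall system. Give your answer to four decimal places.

Series (B2 and B3): 0.872000 × 0.836000 = 0.728992
Parallel ([0.728992] and B4): 1 − (1 − 0.728992)(1 − 0.865000) = 0.963414
Parallel (B5 and B6): 1 − (1 − 0.902000)(1 − 0.863000) = 0.986574
Series (B1, [0.963414], and [0.986574]): 0.829000 × 0.963414 × 0.986574 = 0.7879

0.7879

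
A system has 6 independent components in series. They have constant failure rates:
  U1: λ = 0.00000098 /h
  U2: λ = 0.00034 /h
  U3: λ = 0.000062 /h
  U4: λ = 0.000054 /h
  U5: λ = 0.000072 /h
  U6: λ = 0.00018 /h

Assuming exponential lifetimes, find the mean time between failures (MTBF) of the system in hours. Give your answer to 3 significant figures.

1410

Series of exponential components: λ_sys = Σ λ_i
λ_sys = 0.00000098 + 0.00034 + 0.000062 + 0.000054 + 0.000072 + 0.00018 = 7.0898e-04 /h
MTBF = 1 / λ_sys = 1410 h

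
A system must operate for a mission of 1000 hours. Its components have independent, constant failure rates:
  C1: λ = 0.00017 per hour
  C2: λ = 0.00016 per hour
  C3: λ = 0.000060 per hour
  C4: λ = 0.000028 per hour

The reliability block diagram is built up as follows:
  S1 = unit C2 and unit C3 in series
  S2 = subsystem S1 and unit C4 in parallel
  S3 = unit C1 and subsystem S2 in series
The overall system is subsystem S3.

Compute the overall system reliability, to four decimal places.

R(C1) = exp(−0.00017 × 1000) = 0.843665
R(C2) = exp(−0.00016 × 1000) = 0.852144
R(C3) = exp(−0.000060 × 1000) = 0.941765
R(C4) = exp(−0.000028 × 1000) = 0.972388
Series (C2 and C3): 0.852144 × 0.941765 = 0.802519
Parallel ([0.802519] and C4): 1 − (1 − 0.802519)(1 − 0.972388) = 0.994547
Series (C1 and [0.994547]): 0.843665 × 0.994547 = 0.8391

0.8391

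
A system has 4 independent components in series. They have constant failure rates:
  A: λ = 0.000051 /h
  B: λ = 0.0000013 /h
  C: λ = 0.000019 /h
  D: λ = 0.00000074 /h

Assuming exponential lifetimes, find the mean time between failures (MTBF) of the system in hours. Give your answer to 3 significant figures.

13900

Series of exponential components: λ_sys = Σ λ_i
λ_sys = 0.000051 + 0.0000013 + 0.000019 + 0.00000074 = 7.2040e-05 /h
MTBF = 1 / λ_sys = 13900 h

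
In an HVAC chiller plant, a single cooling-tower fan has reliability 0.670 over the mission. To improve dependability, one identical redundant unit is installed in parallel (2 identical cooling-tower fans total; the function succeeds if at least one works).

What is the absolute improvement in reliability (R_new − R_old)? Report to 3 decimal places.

0.221

R_before = 0.670
R_after = 1 − (1 − 0.670)^2 = 0.891
ΔR = 0.891 − 0.670 = 0.221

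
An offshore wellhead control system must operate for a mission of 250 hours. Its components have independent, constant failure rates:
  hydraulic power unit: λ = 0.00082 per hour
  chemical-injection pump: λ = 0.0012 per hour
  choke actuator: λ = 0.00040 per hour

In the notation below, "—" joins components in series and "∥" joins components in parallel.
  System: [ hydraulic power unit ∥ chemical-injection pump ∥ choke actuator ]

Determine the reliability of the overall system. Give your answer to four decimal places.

R(hydraulic power unit) = exp(−0.00082 × 250) = 0.814647
R(chemical-injection pump) = exp(−0.0012 × 250) = 0.740818
R(choke actuator) = exp(−0.00040 × 250) = 0.904837
Parallel (hydraulic power unit, chemical-injection pump, and choke actuator): 1 − (1 − 0.814647)(1 − 0.740818)(1 − 0.904837) = 0.9954

0.9954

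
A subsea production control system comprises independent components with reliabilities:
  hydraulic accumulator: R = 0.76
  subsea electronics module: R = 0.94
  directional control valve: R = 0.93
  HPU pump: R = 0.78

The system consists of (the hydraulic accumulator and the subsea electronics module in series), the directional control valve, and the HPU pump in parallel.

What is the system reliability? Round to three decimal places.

0.996

Series (hydraulic accumulator and subsea electronics module): 0.76000 × 0.94000 = 0.71440
Parallel ([0.71440], directional control valve, and HPU pump): 1 − (1 − 0.71440)(1 − 0.93000)(1 − 0.78000) = 0.996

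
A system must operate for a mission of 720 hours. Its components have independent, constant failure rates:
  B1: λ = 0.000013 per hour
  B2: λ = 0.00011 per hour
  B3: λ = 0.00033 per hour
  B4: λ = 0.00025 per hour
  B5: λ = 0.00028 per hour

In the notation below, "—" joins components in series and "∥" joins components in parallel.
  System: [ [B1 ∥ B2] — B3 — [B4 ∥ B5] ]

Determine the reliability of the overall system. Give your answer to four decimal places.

R(B1) = exp(−0.000013 × 720) = 0.990684
R(B2) = exp(−0.00011 × 720) = 0.923855
R(B3) = exp(−0.00033 × 720) = 0.788518
R(B4) = exp(−0.00025 × 720) = 0.835270
R(B5) = exp(−0.00028 × 720) = 0.817422
Parallel (B1 and B2): 1 − (1 − 0.990684)(1 − 0.923855) = 0.999291
Parallel (B4 and B5): 1 − (1 − 0.835270)(1 − 0.817422) = 0.969924
Series ([0.999291], B3, and [0.969924]): 0.999291 × 0.788518 × 0.969924 = 0.7643

0.7643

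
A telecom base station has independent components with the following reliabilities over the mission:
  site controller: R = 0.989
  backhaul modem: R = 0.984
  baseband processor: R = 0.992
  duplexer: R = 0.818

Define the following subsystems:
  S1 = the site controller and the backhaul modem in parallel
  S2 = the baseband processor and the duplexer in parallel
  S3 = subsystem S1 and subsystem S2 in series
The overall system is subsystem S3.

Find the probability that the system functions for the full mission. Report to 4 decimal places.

0.9984

Parallel (site controller and backhaul modem): 1 − (1 − 0.989000)(1 − 0.984000) = 0.999824
Parallel (baseband processor and duplexer): 1 − (1 − 0.992000)(1 − 0.818000) = 0.998544
Series ([0.999824] and [0.998544]): 0.999824 × 0.998544 = 0.9984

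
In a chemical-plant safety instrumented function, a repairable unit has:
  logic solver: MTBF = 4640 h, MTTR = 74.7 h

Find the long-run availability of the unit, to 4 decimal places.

A(logic solver) = MTBF/(MTBF+MTTR) = 4640/(4640+74.7) = 0.9842

0.9842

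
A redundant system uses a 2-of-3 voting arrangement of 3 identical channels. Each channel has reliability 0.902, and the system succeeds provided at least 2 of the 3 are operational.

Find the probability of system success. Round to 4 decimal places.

0.9731

R = Σ_{i=2}^{3} C(3,i) p^i (1−p)^{3−i} with p = 0.902
C(3,2)·0.902^2·0.098^1 = 0.239200
C(3,3)·0.902^3·0.098^0 = 0.733871
Sum = 0.9731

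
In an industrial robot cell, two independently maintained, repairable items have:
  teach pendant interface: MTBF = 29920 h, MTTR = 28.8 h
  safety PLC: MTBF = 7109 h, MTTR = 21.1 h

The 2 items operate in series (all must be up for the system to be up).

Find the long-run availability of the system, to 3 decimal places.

A(teach pendant interface) = MTBF/(MTBF+MTTR) = 29920/(29920+28.8) = 0.999038
A(safety PLC) = MTBF/(MTBF+MTTR) = 7109/(7109+21.1) = 0.997041
Series availability: 0.999038 × 0.997041 = 0.996

0.996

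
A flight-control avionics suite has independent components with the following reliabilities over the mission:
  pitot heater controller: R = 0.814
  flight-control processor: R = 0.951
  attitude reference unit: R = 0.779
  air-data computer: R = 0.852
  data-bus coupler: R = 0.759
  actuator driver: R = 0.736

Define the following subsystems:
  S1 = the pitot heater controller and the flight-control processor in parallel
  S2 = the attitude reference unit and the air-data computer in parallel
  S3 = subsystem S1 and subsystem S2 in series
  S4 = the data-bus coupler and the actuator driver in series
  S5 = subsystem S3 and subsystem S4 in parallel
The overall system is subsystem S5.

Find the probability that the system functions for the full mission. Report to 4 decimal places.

0.9817

Parallel (pitot heater controller and flight-control processor): 1 − (1 − 0.814000)(1 − 0.951000) = 0.990886
Parallel (attitude reference unit and air-data computer): 1 − (1 − 0.779000)(1 − 0.852000) = 0.967292
Series ([0.990886] and [0.967292]): 0.990886 × 0.967292 = 0.958476
Series (data-bus coupler and actuator driver): 0.759000 × 0.736000 = 0.558624
Parallel ([0.958476] and [0.558624]): 1 − (1 − 0.958476)(1 − 0.558624) = 0.9817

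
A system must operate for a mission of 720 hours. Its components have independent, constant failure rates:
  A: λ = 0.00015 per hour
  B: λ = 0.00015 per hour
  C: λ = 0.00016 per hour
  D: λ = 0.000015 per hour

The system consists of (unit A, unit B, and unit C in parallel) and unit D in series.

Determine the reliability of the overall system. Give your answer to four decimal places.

0.9881

R(A) = exp(−0.00015 × 720) = 0.897628
R(B) = exp(−0.00015 × 720) = 0.897628
R(C) = exp(−0.00016 × 720) = 0.891188
R(D) = exp(−0.000015 × 720) = 0.989258
Parallel (A, B, and C): 1 − (1 − 0.897628)(1 − 0.897628)(1 − 0.891188) = 0.998860
Series ([0.998860] and D): 0.998860 × 0.989258 = 0.9881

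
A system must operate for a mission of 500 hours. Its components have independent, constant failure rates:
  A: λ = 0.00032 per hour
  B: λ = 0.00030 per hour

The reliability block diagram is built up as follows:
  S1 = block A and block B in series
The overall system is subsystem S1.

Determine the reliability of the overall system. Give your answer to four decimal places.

0.7334

R(A) = exp(−0.00032 × 500) = 0.852144
R(B) = exp(−0.00030 × 500) = 0.860708
Series (A and B): 0.852144 × 0.860708 = 0.7334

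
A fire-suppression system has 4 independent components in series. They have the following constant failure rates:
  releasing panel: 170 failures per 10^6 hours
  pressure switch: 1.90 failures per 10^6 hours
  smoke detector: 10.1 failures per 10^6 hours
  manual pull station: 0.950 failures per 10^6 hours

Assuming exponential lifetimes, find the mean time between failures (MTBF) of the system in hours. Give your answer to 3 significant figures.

Series of exponential components: λ_sys = Σ λ_i
λ_sys = 0.000170 + 0.00000190 + 0.0000101 + 0.000000950 = 1.8295e-04 /h
MTBF = 1 / λ_sys = 5470 h

5470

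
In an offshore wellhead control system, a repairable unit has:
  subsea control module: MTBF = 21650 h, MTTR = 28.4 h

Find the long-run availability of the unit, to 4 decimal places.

0.9987

A(subsea control module) = MTBF/(MTBF+MTTR) = 21650/(21650+28.4) = 0.9987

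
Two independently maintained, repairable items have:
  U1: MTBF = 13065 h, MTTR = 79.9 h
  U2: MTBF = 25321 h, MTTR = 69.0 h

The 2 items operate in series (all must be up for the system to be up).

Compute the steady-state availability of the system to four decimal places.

0.9912

A(U1) = MTBF/(MTBF+MTTR) = 13065/(13065+79.9) = 0.993922
A(U2) = MTBF/(MTBF+MTTR) = 25321/(25321+69.0) = 0.997282
Series availability: 0.993922 × 0.997282 = 0.9912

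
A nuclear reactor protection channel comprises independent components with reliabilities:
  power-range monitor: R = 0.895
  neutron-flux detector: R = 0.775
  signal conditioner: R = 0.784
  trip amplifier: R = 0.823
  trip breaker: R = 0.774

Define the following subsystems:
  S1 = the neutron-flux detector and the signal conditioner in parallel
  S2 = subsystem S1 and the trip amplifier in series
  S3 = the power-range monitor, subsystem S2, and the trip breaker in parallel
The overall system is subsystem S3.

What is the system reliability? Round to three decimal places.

Parallel (neutron-flux detector and signal conditioner): 1 − (1 − 0.77500)(1 − 0.78400) = 0.95140
Series ([0.95140] and trip amplifier): 0.95140 × 0.82300 = 0.78300
Parallel (power-range monitor, [0.78300], and trip breaker): 1 − (1 − 0.89500)(1 − 0.78300)(1 − 0.77400) = 0.995

0.995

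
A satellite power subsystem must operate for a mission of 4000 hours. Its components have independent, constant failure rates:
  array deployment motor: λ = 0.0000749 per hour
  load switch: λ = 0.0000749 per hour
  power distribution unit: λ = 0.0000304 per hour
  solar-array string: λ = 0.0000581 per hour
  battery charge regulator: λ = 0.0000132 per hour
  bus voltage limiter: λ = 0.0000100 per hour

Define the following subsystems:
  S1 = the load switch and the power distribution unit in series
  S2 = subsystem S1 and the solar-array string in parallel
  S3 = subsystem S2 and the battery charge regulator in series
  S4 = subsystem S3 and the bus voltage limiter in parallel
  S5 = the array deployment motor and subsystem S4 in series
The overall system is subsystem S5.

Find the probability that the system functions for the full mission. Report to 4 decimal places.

R(array deployment motor) = exp(−0.0000749 × 4000) = 0.741115
R(load switch) = exp(−0.0000749 × 4000) = 0.741115
R(power distribution unit) = exp(−0.0000304 × 4000) = 0.885502
R(solar-array string) = exp(−0.0000581 × 4000) = 0.792629
R(battery charge regulator) = exp(−0.0000132 × 4000) = 0.948570
R(bus voltage limiter) = exp(−0.0000100 × 4000) = 0.960789
Series (load switch and power distribution unit): 0.741115 × 0.885502 = 0.656259
Parallel ([0.656259] and solar-array string): 1 − (1 − 0.656259)(1 − 0.792629) = 0.928718
Series ([0.928718] and battery charge regulator): 0.928718 × 0.948570 = 0.880954
Parallel ([0.880954] and bus voltage limiter): 1 − (1 − 0.880954)(1 − 0.960789) = 0.995332
Series (array deployment motor and [0.995332]): 0.741115 × 0.995332 = 0.7377

0.7377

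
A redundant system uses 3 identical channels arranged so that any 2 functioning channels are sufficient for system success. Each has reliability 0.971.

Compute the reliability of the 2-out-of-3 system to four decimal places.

0.9975

R = Σ_{i=2}^{3} C(3,i) p^i (1−p)^{3−i} with p = 0.971
C(3,2)·0.971^2·0.029^1 = 0.082027
C(3,3)·0.971^3·0.029^0 = 0.915499
Sum = 0.9975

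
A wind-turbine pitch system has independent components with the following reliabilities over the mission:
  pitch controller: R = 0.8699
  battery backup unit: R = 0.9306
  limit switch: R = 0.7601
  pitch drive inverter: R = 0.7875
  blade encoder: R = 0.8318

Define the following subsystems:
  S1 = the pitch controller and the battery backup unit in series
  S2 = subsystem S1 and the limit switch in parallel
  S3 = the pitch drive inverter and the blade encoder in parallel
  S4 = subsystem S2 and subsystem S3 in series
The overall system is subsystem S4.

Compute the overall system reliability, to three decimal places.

Series (pitch controller and battery backup unit): 0.86990 × 0.93060 = 0.80953
Parallel ([0.80953] and limit switch): 1 − (1 − 0.80953)(1 − 0.76010) = 0.95431
Parallel (pitch drive inverter and blade encoder): 1 − (1 − 0.78750)(1 − 0.83180) = 0.96426
Series ([0.95431] and [0.96426]): 0.95431 × 0.96426 = 0.920

0.920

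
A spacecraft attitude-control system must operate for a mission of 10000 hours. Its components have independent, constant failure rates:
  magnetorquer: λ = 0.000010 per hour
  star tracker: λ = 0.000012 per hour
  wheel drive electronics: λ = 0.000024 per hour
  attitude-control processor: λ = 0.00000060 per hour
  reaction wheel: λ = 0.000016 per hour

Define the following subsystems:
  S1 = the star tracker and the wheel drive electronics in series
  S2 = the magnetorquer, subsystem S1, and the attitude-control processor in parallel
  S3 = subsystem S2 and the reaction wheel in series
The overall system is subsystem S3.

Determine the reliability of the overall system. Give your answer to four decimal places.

R(magnetorquer) = exp(−0.000010 × 10000) = 0.904837
R(star tracker) = exp(−0.000012 × 10000) = 0.886920
R(wheel drive electronics) = exp(−0.000024 × 10000) = 0.786628
R(attitude-control processor) = exp(−0.00000060 × 10000) = 0.994018
R(reaction wheel) = exp(−0.000016 × 10000) = 0.852144
Series (star tracker and wheel drive electronics): 0.886920 × 0.786628 = 0.697676
Parallel (magnetorquer, [0.697676], and attitude-control processor): 1 − (1 − 0.904837)(1 − 0.697676)(1 − 0.994018) = 0.999828
Series ([0.999828] and reaction wheel): 0.999828 × 0.852144 = 0.8520

0.8520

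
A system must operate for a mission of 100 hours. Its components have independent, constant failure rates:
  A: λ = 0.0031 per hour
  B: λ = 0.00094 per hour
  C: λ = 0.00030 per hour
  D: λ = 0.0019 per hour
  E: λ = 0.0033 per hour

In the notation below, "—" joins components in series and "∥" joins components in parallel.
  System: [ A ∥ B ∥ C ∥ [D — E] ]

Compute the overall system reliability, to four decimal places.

R(A) = exp(−0.0031 × 100) = 0.733447
R(B) = exp(−0.00094 × 100) = 0.910283
R(C) = exp(−0.00030 × 100) = 0.970446
R(D) = exp(−0.0019 × 100) = 0.826959
R(E) = exp(−0.0033 × 100) = 0.718924
Series (D and E): 0.826959 × 0.718924 = 0.594521
Parallel (A, B, C, and [0.594521]): 1 − (1 − 0.733447)(1 − 0.910283)(1 − 0.970446)(1 − 0.594521) = 0.9997

0.9997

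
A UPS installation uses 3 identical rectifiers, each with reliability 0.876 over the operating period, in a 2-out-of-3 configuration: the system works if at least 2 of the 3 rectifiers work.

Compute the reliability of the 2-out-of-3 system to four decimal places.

0.9577

R = Σ_{i=2}^{3} C(3,i) p^i (1−p)^{3−i} with p = 0.876
C(3,2)·0.876^2·0.124^1 = 0.285464
C(3,3)·0.876^3·0.124^0 = 0.672221
Sum = 0.9577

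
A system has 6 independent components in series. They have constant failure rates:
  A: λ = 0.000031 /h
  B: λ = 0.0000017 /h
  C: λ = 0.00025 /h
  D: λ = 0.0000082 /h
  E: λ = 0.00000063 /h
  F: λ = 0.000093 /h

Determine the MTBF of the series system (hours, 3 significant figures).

Series of exponential components: λ_sys = Σ λ_i
λ_sys = 0.000031 + 0.0000017 + 0.00025 + 0.0000082 + 0.00000063 + 0.000093 = 3.8453e-04 /h
MTBF = 1 / λ_sys = 2600 h

2600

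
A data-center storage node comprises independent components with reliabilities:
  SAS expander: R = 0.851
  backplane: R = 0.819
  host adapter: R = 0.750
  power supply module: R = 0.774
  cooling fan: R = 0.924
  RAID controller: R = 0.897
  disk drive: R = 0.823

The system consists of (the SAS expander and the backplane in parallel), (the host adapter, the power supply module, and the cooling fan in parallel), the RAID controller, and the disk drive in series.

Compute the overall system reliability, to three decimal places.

Parallel (SAS expander and backplane): 1 − (1 − 0.85100)(1 − 0.81900) = 0.97303
Parallel (host adapter, power supply module, and cooling fan): 1 − (1 − 0.75000)(1 − 0.77400)(1 − 0.92400) = 0.99571
Series ([0.97303], [0.99571], RAID controller, and disk drive): 0.97303 × 0.99571 × 0.89700 × 0.82300 = 0.715

0.715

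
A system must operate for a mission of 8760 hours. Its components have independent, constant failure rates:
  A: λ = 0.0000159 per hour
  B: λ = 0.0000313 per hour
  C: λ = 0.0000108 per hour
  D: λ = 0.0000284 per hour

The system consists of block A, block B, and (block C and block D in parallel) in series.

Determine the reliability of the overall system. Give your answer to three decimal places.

0.648

R(A) = exp(−0.0000159 × 8760) = 0.86998
R(B) = exp(−0.0000313 × 8760) = 0.76019
R(C) = exp(−0.0000108 × 8760) = 0.90973
R(D) = exp(−0.0000284 × 8760) = 0.77975
Parallel (C and D): 1 − (1 − 0.90973)(1 − 0.77975) = 0.98012
Series (A, B, and [0.98012]): 0.86998 × 0.76019 × 0.98012 = 0.648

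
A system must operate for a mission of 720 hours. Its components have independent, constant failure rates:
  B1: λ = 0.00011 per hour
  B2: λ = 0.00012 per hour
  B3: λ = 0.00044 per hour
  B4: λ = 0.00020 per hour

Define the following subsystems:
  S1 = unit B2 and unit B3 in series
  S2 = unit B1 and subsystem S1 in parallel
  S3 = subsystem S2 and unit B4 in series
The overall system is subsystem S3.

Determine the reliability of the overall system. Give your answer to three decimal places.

R(B1) = exp(−0.00011 × 720) = 0.92386
R(B2) = exp(−0.00012 × 720) = 0.91723
R(B3) = exp(−0.00044 × 720) = 0.72848
R(B4) = exp(−0.00020 × 720) = 0.86589
Series (B2 and B3): 0.91723 × 0.72848 = 0.66818
Parallel (B1 and [0.66818]): 1 − (1 − 0.92386)(1 − 0.66818) = 0.97474
Series ([0.97474] and B4): 0.97474 × 0.86589 = 0.844

0.844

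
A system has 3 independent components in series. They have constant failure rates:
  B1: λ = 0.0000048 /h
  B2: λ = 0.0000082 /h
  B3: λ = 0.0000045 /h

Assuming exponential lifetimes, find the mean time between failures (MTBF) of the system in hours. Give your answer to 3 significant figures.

Series of exponential components: λ_sys = Σ λ_i
λ_sys = 0.0000048 + 0.0000082 + 0.0000045 = 1.7500e-05 /h
MTBF = 1 / λ_sys = 57100 h

57100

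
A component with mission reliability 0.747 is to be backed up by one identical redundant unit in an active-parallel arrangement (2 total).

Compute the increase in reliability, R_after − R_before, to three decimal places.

R_before = 0.747
R_after = 1 − (1 − 0.747)^2 = 0.936
ΔR = 0.936 − 0.747 = 0.189

0.189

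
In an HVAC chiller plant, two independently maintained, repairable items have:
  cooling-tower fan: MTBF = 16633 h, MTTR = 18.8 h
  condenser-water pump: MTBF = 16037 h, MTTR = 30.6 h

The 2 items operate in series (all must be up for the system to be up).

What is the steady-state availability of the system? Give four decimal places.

A(cooling-tower fan) = MTBF/(MTBF+MTTR) = 16633/(16633+18.8) = 0.998871
A(condenser-water pump) = MTBF/(MTBF+MTTR) = 16037/(16037+30.6) = 0.998096
Series availability: 0.998871 × 0.998096 = 0.9970

0.9970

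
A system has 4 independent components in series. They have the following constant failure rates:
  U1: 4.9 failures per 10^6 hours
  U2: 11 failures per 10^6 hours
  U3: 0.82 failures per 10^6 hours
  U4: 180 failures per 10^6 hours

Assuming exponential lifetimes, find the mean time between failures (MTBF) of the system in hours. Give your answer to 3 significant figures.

5080

Series of exponential components: λ_sys = Σ λ_i
λ_sys = 0.0000049 + 0.000011 + 0.00000082 + 0.00018 = 1.9672e-04 /h
MTBF = 1 / λ_sys = 5080 h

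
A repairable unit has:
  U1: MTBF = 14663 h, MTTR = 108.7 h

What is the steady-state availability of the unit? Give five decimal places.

0.99264

A(U1) = MTBF/(MTBF+MTTR) = 14663/(14663+108.7) = 0.99264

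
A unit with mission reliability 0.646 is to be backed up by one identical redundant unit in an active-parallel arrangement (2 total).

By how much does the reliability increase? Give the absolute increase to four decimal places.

R_before = 0.646
R_after = 1 − (1 − 0.646)^2 = 0.8747
ΔR = 0.8747 − 0.646 = 0.2287

0.2287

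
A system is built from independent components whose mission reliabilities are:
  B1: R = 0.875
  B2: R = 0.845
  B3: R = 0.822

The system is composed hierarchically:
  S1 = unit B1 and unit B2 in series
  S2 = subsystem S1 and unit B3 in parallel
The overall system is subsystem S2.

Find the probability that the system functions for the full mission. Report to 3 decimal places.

0.954

Series (B1 and B2): 0.87500 × 0.84500 = 0.73938
Parallel ([0.73938] and B3): 1 − (1 − 0.73938)(1 − 0.82200) = 0.954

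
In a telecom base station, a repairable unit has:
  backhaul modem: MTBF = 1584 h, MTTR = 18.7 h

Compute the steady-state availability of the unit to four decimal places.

0.9883

A(backhaul modem) = MTBF/(MTBF+MTTR) = 1584/(1584+18.7) = 0.9883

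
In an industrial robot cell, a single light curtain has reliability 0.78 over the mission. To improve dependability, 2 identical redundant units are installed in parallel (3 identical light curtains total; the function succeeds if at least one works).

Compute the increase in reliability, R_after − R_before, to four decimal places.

R_before = 0.78
R_after = 1 − (1 − 0.78)^3 = 0.9894
ΔR = 0.9894 − 0.78 = 0.2094

0.2094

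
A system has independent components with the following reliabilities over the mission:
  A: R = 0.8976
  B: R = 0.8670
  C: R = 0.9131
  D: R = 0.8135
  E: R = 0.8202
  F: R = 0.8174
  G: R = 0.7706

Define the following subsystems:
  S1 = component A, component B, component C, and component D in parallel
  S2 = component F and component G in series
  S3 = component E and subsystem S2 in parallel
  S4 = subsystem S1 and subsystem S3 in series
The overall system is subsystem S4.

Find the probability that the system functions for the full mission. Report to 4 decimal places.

0.9332

Parallel (A, B, C, and D): 1 − (1 − 0.897600)(1 − 0.867000)(1 − 0.913100)(1 − 0.813500) = 0.999779
Series (F and G): 0.817400 × 0.770600 = 0.629888
Parallel (E and [0.629888]): 1 − (1 − 0.820200)(1 − 0.629888) = 0.933454
Series ([0.999779] and [0.933454]): 0.999779 × 0.933454 = 0.9332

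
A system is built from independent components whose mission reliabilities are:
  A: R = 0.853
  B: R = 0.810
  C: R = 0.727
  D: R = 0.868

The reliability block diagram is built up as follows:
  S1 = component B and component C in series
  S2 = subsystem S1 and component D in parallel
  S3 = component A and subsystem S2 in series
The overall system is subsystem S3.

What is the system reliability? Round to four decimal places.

0.8067

Series (B and C): 0.810000 × 0.727000 = 0.588870
Parallel ([0.588870] and D): 1 − (1 − 0.588870)(1 − 0.868000) = 0.945731
Series (A and [0.945731]): 0.853000 × 0.945731 = 0.8067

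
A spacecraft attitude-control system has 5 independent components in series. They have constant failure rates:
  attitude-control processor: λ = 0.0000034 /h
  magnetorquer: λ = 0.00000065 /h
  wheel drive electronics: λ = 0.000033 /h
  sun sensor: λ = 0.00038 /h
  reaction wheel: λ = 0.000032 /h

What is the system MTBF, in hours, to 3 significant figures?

2230

Series of exponential components: λ_sys = Σ λ_i
λ_sys = 0.0000034 + 0.00000065 + 0.000033 + 0.00038 + 0.000032 = 4.4905e-04 /h
MTBF = 1 / λ_sys = 2230 h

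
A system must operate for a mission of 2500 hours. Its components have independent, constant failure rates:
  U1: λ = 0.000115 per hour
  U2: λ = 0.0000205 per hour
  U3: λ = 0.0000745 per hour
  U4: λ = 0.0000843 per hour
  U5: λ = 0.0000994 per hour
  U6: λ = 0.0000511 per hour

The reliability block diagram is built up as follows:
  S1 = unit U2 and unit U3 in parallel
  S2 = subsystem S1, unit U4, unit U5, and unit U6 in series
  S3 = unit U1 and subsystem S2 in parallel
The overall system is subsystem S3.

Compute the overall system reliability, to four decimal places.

R(U1) = exp(−0.000115 × 2500) = 0.750137
R(U2) = exp(−0.0000205 × 2500) = 0.950041
R(U3) = exp(−0.0000745 × 2500) = 0.830066
R(U4) = exp(−0.0000843 × 2500) = 0.809977
R(U5) = exp(−0.0000994 × 2500) = 0.779970
R(U6) = exp(−0.0000511 × 2500) = 0.880073
Parallel (U2 and U3): 1 − (1 − 0.950041)(1 − 0.830066) = 0.991510
Series ([0.991510], U4, U5, and U6): 0.991510 × 0.809977 × 0.779970 × 0.880073 = 0.551273
Parallel (U1 and [0.551273]): 1 − (1 − 0.750137)(1 − 0.551273) = 0.8879

0.8879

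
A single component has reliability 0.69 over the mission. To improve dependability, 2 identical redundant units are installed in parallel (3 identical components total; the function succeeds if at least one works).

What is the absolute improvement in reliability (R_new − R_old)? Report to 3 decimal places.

R_before = 0.69
R_after = 1 − (1 − 0.69)^3 = 0.970
ΔR = 0.970 − 0.69 = 0.280

0.280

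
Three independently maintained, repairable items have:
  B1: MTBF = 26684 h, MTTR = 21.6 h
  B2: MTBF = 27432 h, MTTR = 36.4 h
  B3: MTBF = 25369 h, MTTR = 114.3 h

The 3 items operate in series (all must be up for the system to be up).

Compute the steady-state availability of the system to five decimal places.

A(B1) = MTBF/(MTBF+MTTR) = 26684/(26684+21.6) = 0.999191
A(B2) = MTBF/(MTBF+MTTR) = 27432/(27432+36.4) = 0.998675
A(B3) = MTBF/(MTBF+MTTR) = 25369/(25369+114.3) = 0.995515
Series availability: 0.999191 × 0.998675 × 0.995515 = 0.99339

0.99339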